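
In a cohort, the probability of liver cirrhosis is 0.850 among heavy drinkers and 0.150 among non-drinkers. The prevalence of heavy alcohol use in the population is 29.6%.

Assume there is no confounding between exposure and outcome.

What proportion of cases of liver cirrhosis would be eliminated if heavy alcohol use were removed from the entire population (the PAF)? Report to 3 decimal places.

Let p₁ = 0.85, p₀ = 0.15.
Overall risk P(Y=1) = π·p₁ + (1−π)·p₀ = 0.296×0.85 + 0.704×0.15 = 0.3572.
Under exogeneity, PAF = [P(Y=1) − p₀] / P(Y=1).
PAF = (0.3572 − 0.15) / 0.3572 ≈ 0.5801

PAF ≈ 0.580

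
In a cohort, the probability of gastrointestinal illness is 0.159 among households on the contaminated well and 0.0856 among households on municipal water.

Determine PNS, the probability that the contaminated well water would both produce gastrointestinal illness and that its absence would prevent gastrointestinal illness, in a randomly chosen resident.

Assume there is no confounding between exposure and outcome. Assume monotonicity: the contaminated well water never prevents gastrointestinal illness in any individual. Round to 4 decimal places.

Let p₁ = 0.159, p₀ = 0.0856.
Under exogeneity and monotonicity, PNS = p₁ − p₀.
PNS = 0.159 − 0.0856 = 0.0734

PNS ≈ 0.0734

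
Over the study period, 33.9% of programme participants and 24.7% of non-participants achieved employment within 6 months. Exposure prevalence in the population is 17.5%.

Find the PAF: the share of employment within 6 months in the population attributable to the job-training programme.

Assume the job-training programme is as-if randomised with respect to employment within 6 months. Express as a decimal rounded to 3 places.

p₁ = 0.339, p₀ = 0.247.
Overall risk P(Y=1) = π·p₁ + (1−π)·p₀ = 0.175×0.339 + 0.825×0.247 = 0.2631.
Under exogeneity, PAF = [P(Y=1) − p₀] / P(Y=1).
PAF = (0.2631 − 0.247) / 0.2631 ≈ 0.0612

PAF ≈ 0.061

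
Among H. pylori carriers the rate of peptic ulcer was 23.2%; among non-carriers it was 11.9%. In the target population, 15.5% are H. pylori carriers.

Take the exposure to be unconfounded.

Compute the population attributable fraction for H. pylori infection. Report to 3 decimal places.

PAF ≈ 0.128

p₁ = 0.232, p₀ = 0.119.
Overall risk P(Y=1) = π·p₁ + (1−π)·p₀ = 0.155×0.232 + 0.845×0.119 = 0.13651.
Under exogeneity, PAF = [P(Y=1) − p₀] / P(Y=1).
PAF = (0.13651 − 0.119) / 0.13651 ≈ 0.1283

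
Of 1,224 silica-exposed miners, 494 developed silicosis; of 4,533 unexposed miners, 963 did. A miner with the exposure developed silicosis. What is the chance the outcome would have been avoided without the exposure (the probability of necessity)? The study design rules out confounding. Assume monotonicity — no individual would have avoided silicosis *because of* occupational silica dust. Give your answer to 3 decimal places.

PN ≈ 0.474

p₁ = P(outcome | exposed) = 494/1224 = 0.40359
p₀ = P(outcome | unexposed) = 963/4533 = 0.21244
Under exogeneity and monotonicity, PN = (p₁ − p₀) / p₁.
PN = (0.40359 − 0.21244) / 0.40359 = 0.19115 / 0.40359 ≈ 0.4736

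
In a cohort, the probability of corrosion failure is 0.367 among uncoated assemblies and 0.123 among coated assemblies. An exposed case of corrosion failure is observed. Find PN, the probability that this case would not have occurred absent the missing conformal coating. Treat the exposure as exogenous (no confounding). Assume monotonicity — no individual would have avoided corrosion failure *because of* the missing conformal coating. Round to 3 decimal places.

Let p₁ = 0.367, p₀ = 0.123.
Under exogeneity and monotonicity, PN = (p₁ − p₀) / p₁.
PN = (0.367 − 0.123) / 0.367 = 0.244 / 0.367 ≈ 0.6649

PN ≈ 0.665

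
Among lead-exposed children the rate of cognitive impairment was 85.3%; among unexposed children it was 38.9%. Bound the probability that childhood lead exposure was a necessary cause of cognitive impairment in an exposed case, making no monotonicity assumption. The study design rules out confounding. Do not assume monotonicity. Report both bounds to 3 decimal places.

p₁ = 0.853, p₀ = 0.389.
Under exogeneity alone the bounds on PN are max{0,(p₁−p₀)/p₁} ≤ PN ≤ min{1,(1−p₀)/p₁}.
  lower = (p₁ − p₀)/p₁ = 0.464 / 0.853 ≈ 0.5440
  upper = min{1, (1 − p₀)/p₁} = 0.611 / 0.853 ≈ 0.7163

0.544 ≤ PN ≤ 0.716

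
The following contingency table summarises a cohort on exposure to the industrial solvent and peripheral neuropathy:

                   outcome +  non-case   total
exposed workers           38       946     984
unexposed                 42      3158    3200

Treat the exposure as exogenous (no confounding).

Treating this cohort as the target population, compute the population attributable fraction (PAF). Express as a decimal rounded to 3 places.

p₁ = P(outcome | exposed) = 38/984 = 0.038618
p₀ = P(outcome | unexposed) = 42/3200 = 0.013125
Exposure prevalence π = 984/4184 = 0.23518; overall risk P(Y=1) = 0.01912.
Under exogeneity, PAF = [P(Y=1) − p₀]/P(Y=1).
PAF = (0.01912 − 0.013125) / 0.01912 ≈ 0.3136

PAF ≈ 0.314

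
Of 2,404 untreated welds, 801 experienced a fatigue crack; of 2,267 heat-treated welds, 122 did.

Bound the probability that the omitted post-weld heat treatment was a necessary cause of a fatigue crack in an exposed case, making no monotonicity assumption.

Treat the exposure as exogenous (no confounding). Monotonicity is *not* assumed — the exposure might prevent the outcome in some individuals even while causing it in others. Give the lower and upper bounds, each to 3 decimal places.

0.838 ≤ PN ≤ 1.000

p₁ = P(outcome | exposed) = 801/2404 = 0.33319
p₀ = P(outcome | unexposed) = 122/2267 = 0.053816
Under exogeneity alone the bounds on PN are max{0,(p₁−p₀)/p₁} ≤ PN ≤ min{1,(1−p₀)/p₁}.
  lower = (p₁ − p₀)/p₁ = 0.27938 / 0.33319 ≈ 0.8385
  upper = min{1, (1 − p₀)/p₁} = 0.94618 / 0.33319 ≈ 2.8397 → capped at 1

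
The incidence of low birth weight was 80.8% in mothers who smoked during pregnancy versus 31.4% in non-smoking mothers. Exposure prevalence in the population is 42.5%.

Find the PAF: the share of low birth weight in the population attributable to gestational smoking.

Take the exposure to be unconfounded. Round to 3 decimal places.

PAF ≈ 0.401

p₁ = 0.808, p₀ = 0.314.
Overall risk P(Y=1) = π·p₁ + (1−π)·p₀ = 0.425×0.808 + 0.575×0.314 = 0.52395.
Under exogeneity, PAF = [P(Y=1) − p₀] / P(Y=1).
PAF = (0.52395 − 0.314) / 0.52395 ≈ 0.4007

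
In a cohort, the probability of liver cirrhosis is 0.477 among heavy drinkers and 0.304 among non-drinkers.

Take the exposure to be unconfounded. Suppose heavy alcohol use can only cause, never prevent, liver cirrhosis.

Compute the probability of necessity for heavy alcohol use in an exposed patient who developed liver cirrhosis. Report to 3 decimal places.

PN ≈ 0.363

Let p₁ = 0.477, p₀ = 0.304.
Under exogeneity and monotonicity, PN = (p₁ − p₀) / p₁.
PN = (0.477 − 0.304) / 0.477 = 0.173 / 0.477 ≈ 0.3627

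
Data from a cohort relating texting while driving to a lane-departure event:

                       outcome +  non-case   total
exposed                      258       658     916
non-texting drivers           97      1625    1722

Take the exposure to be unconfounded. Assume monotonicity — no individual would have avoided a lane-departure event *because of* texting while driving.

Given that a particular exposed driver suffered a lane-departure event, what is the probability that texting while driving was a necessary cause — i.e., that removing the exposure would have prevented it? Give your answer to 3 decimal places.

p₁ = P(outcome | exposed) = 258/916 = 0.28166
p₀ = P(outcome | unexposed) = 97/1722 = 0.05633
Under exogeneity and monotonicity, PN = (p₁ − p₀)/p₁.
PN = (0.28166 − 0.05633) / 0.28166 ≈ 0.8000

PN ≈ 0.800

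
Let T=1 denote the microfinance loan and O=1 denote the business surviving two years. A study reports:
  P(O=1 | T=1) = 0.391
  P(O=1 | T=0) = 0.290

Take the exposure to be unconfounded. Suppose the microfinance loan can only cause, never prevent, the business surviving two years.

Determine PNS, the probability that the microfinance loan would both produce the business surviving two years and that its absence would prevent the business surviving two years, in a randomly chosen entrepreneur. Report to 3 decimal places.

PNS ≈ 0.101

Let p₁ = 0.391, p₀ = 0.29.
Under exogeneity and monotonicity, PNS = p₁ − p₀.
PNS = 0.391 − 0.29 = 0.101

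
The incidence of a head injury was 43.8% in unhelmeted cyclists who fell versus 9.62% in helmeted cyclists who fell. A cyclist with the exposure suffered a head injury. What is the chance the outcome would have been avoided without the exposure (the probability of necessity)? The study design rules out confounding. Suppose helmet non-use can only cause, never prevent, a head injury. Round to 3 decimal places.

p₁ = 0.438, p₀ = 0.0962.
Under exogeneity and monotonicity, PN = (p₁ − p₀) / p₁.
PN = (0.438 − 0.0962) / 0.438 = 0.3418 / 0.438 ≈ 0.7804

PN ≈ 0.780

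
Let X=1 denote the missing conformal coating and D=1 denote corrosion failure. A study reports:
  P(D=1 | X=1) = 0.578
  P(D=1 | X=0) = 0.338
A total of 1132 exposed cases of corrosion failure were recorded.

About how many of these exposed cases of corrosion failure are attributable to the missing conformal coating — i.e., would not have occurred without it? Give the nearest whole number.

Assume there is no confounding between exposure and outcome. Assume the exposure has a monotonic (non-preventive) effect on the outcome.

about 470 cases

Let p₁ = 0.578, p₀ = 0.338.
PN = (p₁ − p₀)/p₁ = (0.578 − 0.338) / 0.578 ≈ 0.41522.
Attributable cases ≈ PN × (exposed cases) = 0.41522 × 1132 ≈ 470.03.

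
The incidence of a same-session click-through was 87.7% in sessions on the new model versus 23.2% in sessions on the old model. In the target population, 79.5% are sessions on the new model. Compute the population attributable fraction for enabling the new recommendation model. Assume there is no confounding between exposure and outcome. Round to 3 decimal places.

p₁ = 0.877, p₀ = 0.232.
Overall risk P(Y=1) = π·p₁ + (1−π)·p₀ = 0.795×0.877 + 0.205×0.232 = 0.74477.
Under exogeneity, PAF = [P(Y=1) − p₀] / P(Y=1).
PAF = (0.74477 − 0.232) / 0.74477 ≈ 0.6885

PAF ≈ 0.688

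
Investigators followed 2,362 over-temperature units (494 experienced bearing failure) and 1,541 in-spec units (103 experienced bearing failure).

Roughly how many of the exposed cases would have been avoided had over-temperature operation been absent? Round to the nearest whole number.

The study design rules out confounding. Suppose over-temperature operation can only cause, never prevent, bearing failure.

about 336 cases

p₁ = P(outcome | exposed) = 494/2362 = 0.20914
p₀ = P(outcome | unexposed) = 103/1541 = 0.06684
PN = (p₁ − p₀)/p₁ = (0.20914 − 0.06684) / 0.20914 ≈ 0.68041.
Attributable cases ≈ PN × (exposed cases) = 0.68041 × 494 ≈ 336.12.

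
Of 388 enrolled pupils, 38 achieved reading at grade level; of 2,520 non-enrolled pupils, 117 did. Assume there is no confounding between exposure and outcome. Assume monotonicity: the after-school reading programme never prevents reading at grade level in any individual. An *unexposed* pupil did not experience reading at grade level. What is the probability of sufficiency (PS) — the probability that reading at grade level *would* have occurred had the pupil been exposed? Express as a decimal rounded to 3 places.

PS ≈ 0.054

p₁ = P(outcome | exposed) = 38/388 = 0.097938
p₀ = P(outcome | unexposed) = 117/2520 = 0.046429
Under exogeneity and monotonicity, PS = (p₁ − p₀) / (1 − p₀).
PS = (0.097938 − 0.046429) / (1 − 0.046429) = 0.05151 / 0.95357 ≈ 0.0540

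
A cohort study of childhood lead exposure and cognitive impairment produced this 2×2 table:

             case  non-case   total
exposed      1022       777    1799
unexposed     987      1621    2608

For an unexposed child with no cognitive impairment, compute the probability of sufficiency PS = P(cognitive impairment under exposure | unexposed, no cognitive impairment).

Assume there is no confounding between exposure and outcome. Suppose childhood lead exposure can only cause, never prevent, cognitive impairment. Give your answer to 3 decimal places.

PS ≈ 0.305

p₁ = P(outcome | exposed) = 1022/1799 = 0.56809
p₀ = P(outcome | unexposed) = 987/2608 = 0.37845
Under exogeneity and monotonicity, PS = (p₁ − p₀)/(1 − p₀).
PS = (0.56809 − 0.37845) / 0.62155 ≈ 0.3051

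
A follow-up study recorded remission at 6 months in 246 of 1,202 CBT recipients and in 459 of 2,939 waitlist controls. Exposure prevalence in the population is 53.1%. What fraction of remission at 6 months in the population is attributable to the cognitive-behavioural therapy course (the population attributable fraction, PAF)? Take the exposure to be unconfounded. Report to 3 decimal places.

PAF ≈ 0.142

p₁ = P(outcome | exposed) = 246/1202 = 0.20466
p₀ = P(outcome | unexposed) = 459/2939 = 0.15618
Overall risk P(Y=1) = π·p₁ + (1−π)·p₀ = 0.531×0.20466 + 0.469×0.15618 = 0.18192.
Under exogeneity, PAF = [P(Y=1) − p₀] / P(Y=1).
PAF = (0.18192 − 0.15618) / 0.18192 ≈ 0.1415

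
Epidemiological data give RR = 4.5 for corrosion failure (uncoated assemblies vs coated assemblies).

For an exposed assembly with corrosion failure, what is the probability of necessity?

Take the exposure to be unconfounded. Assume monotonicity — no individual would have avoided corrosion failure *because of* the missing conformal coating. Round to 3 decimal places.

Under exogeneity and monotonicity, PN = (RR − 1) / RR = 1 − 1/RR.
PN = (4.5 − 1) / 4.5 = 3.5 / 4.5 ≈ 0.7778

PN ≈ 0.778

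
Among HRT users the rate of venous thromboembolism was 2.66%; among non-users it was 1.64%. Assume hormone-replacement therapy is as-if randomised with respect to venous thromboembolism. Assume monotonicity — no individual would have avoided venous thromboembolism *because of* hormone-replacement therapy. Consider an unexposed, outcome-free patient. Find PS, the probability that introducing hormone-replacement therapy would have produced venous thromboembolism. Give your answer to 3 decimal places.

PS ≈ 0.010

p₁ = 0.0266, p₀ = 0.0164.
Under exogeneity and monotonicity, PS = (p₁ − p₀) / (1 − p₀).
PS = (0.0266 − 0.0164) / (1 − 0.0164) = 0.0102 / 0.9836 ≈ 0.0104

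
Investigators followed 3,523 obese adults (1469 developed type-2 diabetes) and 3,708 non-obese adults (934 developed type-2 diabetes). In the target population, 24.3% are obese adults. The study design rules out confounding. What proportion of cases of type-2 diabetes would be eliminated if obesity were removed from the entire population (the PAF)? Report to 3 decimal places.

PAF ≈ 0.137

p₁ = P(outcome | exposed) = 1469/3523 = 0.41697
p₀ = P(outcome | unexposed) = 934/3708 = 0.25189
Overall risk P(Y=1) = π·p₁ + (1−π)·p₀ = 0.243×0.41697 + 0.757×0.25189 = 0.292.
Under exogeneity, PAF = [P(Y=1) − p₀] / P(Y=1).
PAF = (0.292 − 0.25189) / 0.292 ≈ 0.1374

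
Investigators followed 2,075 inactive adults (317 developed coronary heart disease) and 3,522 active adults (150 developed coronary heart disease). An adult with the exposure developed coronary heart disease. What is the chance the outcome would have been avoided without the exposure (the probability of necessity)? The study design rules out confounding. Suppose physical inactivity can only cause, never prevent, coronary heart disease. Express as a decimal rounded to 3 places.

p₁ = P(outcome | exposed) = 317/2075 = 0.15277
p₀ = P(outcome | unexposed) = 150/3522 = 0.042589
Under exogeneity and monotonicity, PN = (p₁ − p₀) / p₁.
PN = (0.15277 − 0.042589) / 0.15277 = 0.11018 / 0.15277 ≈ 0.7212

PN ≈ 0.721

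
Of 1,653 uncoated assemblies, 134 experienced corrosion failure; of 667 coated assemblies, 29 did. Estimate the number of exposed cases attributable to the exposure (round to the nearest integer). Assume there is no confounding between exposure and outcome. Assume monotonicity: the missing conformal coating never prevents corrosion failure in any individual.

about 62 cases

p₁ = P(outcome | exposed) = 134/1653 = 0.081065
p₀ = P(outcome | unexposed) = 29/667 = 0.043478
PN = (p₁ − p₀)/p₁ = (0.081065 − 0.043478) / 0.081065 ≈ 0.46366.
Attributable cases ≈ PN × (exposed cases) = 0.46366 × 134 ≈ 62.13.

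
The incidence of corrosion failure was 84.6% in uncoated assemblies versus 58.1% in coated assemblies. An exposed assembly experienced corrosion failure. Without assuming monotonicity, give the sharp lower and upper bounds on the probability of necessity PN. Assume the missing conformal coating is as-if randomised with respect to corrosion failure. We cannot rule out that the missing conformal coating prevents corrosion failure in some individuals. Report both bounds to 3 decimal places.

0.313 ≤ PN ≤ 0.495

p₁ = 0.846, p₀ = 0.581.
Under exogeneity alone the bounds on PN are max{0,(p₁−p₀)/p₁} ≤ PN ≤ min{1,(1−p₀)/p₁}.
  lower = (p₁ − p₀)/p₁ = 0.265 / 0.846 ≈ 0.3132
  upper = min{1, (1 − p₀)/p₁} = 0.419 / 0.846 ≈ 0.4953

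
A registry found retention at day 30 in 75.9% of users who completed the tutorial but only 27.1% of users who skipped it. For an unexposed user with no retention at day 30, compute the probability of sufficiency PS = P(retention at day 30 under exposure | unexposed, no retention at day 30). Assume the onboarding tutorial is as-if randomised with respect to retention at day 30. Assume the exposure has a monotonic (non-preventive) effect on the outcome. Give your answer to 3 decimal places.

p₁ = 0.759, p₀ = 0.271.
Under exogeneity and monotonicity, PS = (p₁ − p₀) / (1 − p₀).
PS = (0.759 − 0.271) / (1 − 0.271) = 0.488 / 0.729 ≈ 0.6694

PS ≈ 0.669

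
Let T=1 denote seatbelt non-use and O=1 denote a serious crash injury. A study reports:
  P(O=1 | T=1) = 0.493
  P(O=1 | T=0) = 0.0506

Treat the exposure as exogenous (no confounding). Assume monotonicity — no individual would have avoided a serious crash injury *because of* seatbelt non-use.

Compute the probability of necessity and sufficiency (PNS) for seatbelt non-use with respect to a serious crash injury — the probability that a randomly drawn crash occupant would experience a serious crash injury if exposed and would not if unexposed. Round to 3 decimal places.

Let p₁ = 0.493, p₀ = 0.0506.
Under exogeneity and monotonicity, PNS = p₁ − p₀.
PNS = 0.493 − 0.0506 = 0.4424

PNS ≈ 0.442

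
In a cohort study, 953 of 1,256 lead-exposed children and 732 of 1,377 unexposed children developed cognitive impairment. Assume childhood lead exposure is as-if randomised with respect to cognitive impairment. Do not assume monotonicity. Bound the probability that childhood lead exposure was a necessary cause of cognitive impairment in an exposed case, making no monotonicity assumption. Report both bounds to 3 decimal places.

p₁ = P(outcome | exposed) = 953/1256 = 0.75876
p₀ = P(outcome | unexposed) = 732/1377 = 0.53159
Under exogeneity alone the bounds on PN are max{0,(p₁−p₀)/p₁} ≤ PN ≤ min{1,(1−p₀)/p₁}.
  lower = (p₁ − p₀)/p₁ = 0.22717 / 0.75876 ≈ 0.2994
  upper = min{1, (1 − p₀)/p₁} = 0.46841 / 0.75876 ≈ 0.6173

0.299 ≤ PN ≤ 0.617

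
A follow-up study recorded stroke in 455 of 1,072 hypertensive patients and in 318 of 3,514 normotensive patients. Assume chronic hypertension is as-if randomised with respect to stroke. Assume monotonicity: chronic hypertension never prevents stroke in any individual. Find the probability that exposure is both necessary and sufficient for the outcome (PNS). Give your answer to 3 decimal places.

p₁ = P(outcome | exposed) = 455/1072 = 0.42444
p₀ = P(outcome | unexposed) = 318/3514 = 0.090495
Under exogeneity and monotonicity, PNS = p₁ − p₀.
PNS = 0.42444 − 0.090495 = 0.33395

PNS ≈ 0.334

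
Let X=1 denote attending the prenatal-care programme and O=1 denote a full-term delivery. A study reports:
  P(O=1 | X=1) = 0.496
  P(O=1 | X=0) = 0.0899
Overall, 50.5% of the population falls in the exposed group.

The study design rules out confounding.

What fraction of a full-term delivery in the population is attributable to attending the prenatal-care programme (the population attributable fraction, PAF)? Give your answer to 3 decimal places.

PAF ≈ 0.695

Let p₁ = 0.496, p₀ = 0.0899.
Overall risk P(Y=1) = π·p₁ + (1−π)·p₀ = 0.505×0.496 + 0.495×0.0899 = 0.29498.
Under exogeneity, PAF = [P(Y=1) − p₀] / P(Y=1).
PAF = (0.29498 − 0.0899) / 0.29498 ≈ 0.6952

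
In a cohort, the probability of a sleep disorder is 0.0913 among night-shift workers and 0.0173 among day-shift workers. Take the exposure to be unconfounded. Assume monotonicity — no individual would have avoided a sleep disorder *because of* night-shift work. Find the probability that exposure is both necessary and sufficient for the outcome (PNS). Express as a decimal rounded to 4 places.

PNS ≈ 0.0740

Let p₁ = 0.0913, p₀ = 0.0173.
Under exogeneity and monotonicity, PNS = p₁ − p₀.
PNS = 0.0913 − 0.0173 = 0.074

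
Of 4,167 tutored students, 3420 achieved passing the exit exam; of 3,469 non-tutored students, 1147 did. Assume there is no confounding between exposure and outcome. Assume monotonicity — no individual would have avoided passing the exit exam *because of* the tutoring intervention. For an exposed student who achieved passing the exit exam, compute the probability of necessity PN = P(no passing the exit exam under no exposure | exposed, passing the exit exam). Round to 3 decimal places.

PN ≈ 0.597

p₁ = P(outcome | exposed) = 3420/4167 = 0.82073
p₀ = P(outcome | unexposed) = 1147/3469 = 0.33064
Under exogeneity and monotonicity, PN = (p₁ − p₀) / p₁.
PN = (0.82073 − 0.33064) / 0.82073 = 0.49009 / 0.82073 ≈ 0.5971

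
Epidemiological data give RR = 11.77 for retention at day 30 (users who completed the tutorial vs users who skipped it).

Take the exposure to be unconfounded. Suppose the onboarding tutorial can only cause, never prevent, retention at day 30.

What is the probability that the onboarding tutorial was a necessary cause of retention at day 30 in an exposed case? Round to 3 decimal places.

PN ≈ 0.915

Under exogeneity and monotonicity, PN = (RR − 1) / RR = 1 − 1/RR.
PN = (11.77 − 1) / 11.77 = 10.77 / 11.77 ≈ 0.9150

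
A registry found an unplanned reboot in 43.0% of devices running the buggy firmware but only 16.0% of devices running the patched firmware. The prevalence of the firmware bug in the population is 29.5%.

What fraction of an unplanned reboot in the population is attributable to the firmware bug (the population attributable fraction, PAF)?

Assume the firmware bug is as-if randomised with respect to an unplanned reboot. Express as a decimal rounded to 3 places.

p₁ = 0.43, p₀ = 0.16.
Overall risk P(Y=1) = π·p₁ + (1−π)·p₀ = 0.295×0.43 + 0.705×0.16 = 0.23965.
Under exogeneity, PAF = [P(Y=1) − p₀] / P(Y=1).
PAF = (0.23965 − 0.16) / 0.23965 ≈ 0.3324

PAF ≈ 0.332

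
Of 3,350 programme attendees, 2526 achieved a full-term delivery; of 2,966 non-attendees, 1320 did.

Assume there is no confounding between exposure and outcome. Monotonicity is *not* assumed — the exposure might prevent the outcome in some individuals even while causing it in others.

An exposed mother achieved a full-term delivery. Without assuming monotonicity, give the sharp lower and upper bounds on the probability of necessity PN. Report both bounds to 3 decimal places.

p₁ = P(outcome | exposed) = 2526/3350 = 0.75403
p₀ = P(outcome | unexposed) = 1320/2966 = 0.44504
Under exogeneity alone the bounds on PN are max{0,(p₁−p₀)/p₁} ≤ PN ≤ min{1,(1−p₀)/p₁}.
  lower = (p₁ − p₀)/p₁ = 0.30899 / 0.75403 ≈ 0.4098
  upper = min{1, (1 − p₀)/p₁} = 0.55496 / 0.75403 ≈ 0.7360

0.410 ≤ PN ≤ 0.736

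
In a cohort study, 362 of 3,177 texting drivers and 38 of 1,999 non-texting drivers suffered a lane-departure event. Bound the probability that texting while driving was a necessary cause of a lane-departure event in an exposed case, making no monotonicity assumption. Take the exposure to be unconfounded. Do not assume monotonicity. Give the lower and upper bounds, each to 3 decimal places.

p₁ = P(outcome | exposed) = 362/3177 = 0.11394
p₀ = P(outcome | unexposed) = 38/1999 = 0.01901
Under exogeneity alone the bounds on PN are max{0,(p₁−p₀)/p₁} ≤ PN ≤ min{1,(1−p₀)/p₁}.
  lower = (p₁ − p₀)/p₁ = 0.094934 / 0.11394 ≈ 0.8332
  upper = min{1, (1 − p₀)/p₁} = 0.98099 / 0.11394 ≈ 8.6094 → capped at 1

0.833 ≤ PN ≤ 1.000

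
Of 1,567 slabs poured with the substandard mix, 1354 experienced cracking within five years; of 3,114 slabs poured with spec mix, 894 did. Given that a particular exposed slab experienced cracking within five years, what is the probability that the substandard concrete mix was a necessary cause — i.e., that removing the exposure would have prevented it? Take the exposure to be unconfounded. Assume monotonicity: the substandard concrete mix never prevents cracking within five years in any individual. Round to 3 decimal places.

p₁ = P(outcome | exposed) = 1354/1567 = 0.86407
p₀ = P(outcome | unexposed) = 894/3114 = 0.28709
Under exogeneity and monotonicity, PN = (p₁ − p₀) / p₁.
PN = (0.86407 − 0.28709) / 0.86407 = 0.57698 / 0.86407 ≈ 0.6677

PN ≈ 0.668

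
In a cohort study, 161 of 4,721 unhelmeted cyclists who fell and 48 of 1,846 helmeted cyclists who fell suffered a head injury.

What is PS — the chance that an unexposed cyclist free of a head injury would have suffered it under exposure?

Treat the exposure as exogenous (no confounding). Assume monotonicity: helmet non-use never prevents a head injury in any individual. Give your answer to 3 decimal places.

p₁ = P(outcome | exposed) = 161/4721 = 0.034103
p₀ = P(outcome | unexposed) = 48/1846 = 0.026002
Under exogeneity and monotonicity, PS = (p₁ − p₀) / (1 − p₀).
PS = (0.034103 − 0.026002) / (1 − 0.026002) = 0.0081008 / 0.974 ≈ 0.0083

PS ≈ 0.008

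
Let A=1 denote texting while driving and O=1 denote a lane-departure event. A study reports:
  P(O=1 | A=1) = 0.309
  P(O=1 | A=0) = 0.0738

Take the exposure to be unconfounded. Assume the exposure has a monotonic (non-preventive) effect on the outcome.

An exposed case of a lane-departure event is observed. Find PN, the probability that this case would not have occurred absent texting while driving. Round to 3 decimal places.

Let p₁ = 0.309, p₀ = 0.0738.
Under exogeneity and monotonicity, PN = (p₁ − p₀) / p₁.
PN = (0.309 − 0.0738) / 0.309 = 0.2352 / 0.309 ≈ 0.7612

PN ≈ 0.761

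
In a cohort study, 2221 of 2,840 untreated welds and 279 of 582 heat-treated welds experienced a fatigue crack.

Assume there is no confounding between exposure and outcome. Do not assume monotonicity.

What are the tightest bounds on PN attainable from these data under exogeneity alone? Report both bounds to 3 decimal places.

0.387 ≤ PN ≤ 0.666

p₁ = P(outcome | exposed) = 2221/2840 = 0.78204
p₀ = P(outcome | unexposed) = 279/582 = 0.47938
Under exogeneity alone the bounds on PN are max{0,(p₁−p₀)/p₁} ≤ PN ≤ min{1,(1−p₀)/p₁}.
  lower = (p₁ − p₀)/p₁ = 0.30266 / 0.78204 ≈ 0.3870
  upper = min{1, (1 − p₀)/p₁} = 0.52062 / 0.78204 ≈ 0.6657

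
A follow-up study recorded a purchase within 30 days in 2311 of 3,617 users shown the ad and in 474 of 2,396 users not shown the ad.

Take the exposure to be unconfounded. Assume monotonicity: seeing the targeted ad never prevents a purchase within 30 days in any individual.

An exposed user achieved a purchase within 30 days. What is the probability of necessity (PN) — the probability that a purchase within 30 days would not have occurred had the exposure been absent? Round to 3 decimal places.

p₁ = P(outcome | exposed) = 2311/3617 = 0.63893
p₀ = P(outcome | unexposed) = 474/2396 = 0.19783
Under exogeneity and monotonicity, PN = (p₁ − p₀) / p₁.
PN = (0.63893 − 0.19783) / 0.63893 = 0.4411 / 0.63893 ≈ 0.6904

PN ≈ 0.690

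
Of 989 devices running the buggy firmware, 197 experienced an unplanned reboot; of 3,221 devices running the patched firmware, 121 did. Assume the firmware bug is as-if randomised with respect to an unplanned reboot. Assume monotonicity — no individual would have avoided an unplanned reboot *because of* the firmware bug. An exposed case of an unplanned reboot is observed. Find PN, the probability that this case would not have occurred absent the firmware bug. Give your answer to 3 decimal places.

p₁ = P(outcome | exposed) = 197/989 = 0.19919
p₀ = P(outcome | unexposed) = 121/3221 = 0.037566
Under exogeneity and monotonicity, PN = (p₁ − p₀) / p₁.
PN = (0.19919 − 0.037566) / 0.19919 = 0.16163 / 0.19919 ≈ 0.8114

PN ≈ 0.811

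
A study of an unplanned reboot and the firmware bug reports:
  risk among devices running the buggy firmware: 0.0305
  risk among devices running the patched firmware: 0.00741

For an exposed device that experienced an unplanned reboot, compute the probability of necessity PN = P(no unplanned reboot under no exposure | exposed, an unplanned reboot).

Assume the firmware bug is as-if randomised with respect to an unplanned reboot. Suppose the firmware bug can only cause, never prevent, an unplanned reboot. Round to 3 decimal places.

PN ≈ 0.757

Let p₁ = 0.0305, p₀ = 0.00741.
Under exogeneity and monotonicity, PN = (p₁ − p₀) / p₁.
PN = (0.0305 − 0.00741) / 0.0305 = 0.02309 / 0.0305 ≈ 0.7570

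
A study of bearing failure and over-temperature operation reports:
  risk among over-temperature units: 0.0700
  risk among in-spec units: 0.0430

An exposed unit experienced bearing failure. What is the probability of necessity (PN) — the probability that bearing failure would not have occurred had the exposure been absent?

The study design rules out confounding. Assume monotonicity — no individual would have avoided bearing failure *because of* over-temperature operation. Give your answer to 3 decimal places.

Let p₁ = 0.07, p₀ = 0.043.
Under exogeneity and monotonicity, PN = (p₁ − p₀) / p₁.
PN = (0.07 − 0.043) / 0.07 = 0.027 / 0.07 ≈ 0.3857

PN ≈ 0.386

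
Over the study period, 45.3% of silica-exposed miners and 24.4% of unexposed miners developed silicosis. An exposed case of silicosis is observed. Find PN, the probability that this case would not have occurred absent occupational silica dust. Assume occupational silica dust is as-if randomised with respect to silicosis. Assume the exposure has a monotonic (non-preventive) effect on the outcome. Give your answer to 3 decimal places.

p₁ = 0.453, p₀ = 0.244.
Under exogeneity and monotonicity, PN = (p₁ − p₀) / p₁.
PN = (0.453 − 0.244) / 0.453 = 0.209 / 0.453 ≈ 0.4614

PN ≈ 0.461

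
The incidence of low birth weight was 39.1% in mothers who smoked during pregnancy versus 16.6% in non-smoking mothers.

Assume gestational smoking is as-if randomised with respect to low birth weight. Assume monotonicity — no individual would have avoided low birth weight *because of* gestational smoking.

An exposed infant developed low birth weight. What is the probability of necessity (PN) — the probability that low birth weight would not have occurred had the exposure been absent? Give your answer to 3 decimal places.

p₁ = 0.391, p₀ = 0.166.
Under exogeneity and monotonicity, PN = (p₁ − p₀) / p₁.
PN = (0.391 − 0.166) / 0.391 = 0.225 / 0.391 ≈ 0.5754

PN ≈ 0.575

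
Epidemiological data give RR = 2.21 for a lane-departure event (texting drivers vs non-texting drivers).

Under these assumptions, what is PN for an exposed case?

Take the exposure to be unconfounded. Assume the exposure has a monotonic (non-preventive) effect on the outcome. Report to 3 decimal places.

Under exogeneity and monotonicity, PN = (RR − 1) / RR = 1 − 1/RR.
PN = (2.21 − 1) / 2.21 = 1.21 / 2.21 ≈ 0.5475

PN ≈ 0.548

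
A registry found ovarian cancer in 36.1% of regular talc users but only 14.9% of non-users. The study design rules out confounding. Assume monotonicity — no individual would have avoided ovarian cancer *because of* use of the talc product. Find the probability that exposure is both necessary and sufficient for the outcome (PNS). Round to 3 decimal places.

p₁ = 0.361, p₀ = 0.149.
Under exogeneity and monotonicity, PNS = p₁ − p₀.
PNS = 0.361 − 0.149 = 0.212

PNS ≈ 0.212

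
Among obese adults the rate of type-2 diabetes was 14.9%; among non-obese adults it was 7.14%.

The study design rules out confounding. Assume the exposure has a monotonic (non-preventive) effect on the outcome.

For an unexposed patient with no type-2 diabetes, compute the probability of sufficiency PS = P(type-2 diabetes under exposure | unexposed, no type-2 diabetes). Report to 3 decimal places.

p₁ = 0.149, p₀ = 0.0714.
Under exogeneity and monotonicity, PS = (p₁ − p₀) / (1 − p₀).
PS = (0.149 − 0.0714) / (1 − 0.0714) = 0.0776 / 0.9286 ≈ 0.0836

PS ≈ 0.084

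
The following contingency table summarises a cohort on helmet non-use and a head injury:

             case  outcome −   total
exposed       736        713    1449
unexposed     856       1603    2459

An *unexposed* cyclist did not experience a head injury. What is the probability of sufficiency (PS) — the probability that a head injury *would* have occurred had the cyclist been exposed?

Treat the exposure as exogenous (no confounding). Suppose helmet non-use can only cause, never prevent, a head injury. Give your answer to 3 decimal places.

p₁ = P(outcome | exposed) = 736/1449 = 0.50794
p₀ = P(outcome | unexposed) = 856/2459 = 0.34811
Under exogeneity and monotonicity, PS = (p₁ − p₀)/(1 − p₀).
PS = (0.50794 − 0.34811) / 0.65189 ≈ 0.2452

PS ≈ 0.245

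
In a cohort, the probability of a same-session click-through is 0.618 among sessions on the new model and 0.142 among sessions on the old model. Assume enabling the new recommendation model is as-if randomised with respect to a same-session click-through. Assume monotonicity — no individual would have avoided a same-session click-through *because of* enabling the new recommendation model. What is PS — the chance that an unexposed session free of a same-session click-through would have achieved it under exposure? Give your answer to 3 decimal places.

Let p₁ = 0.618, p₀ = 0.142.
Under exogeneity and monotonicity, PS = (p₁ − p₀) / (1 − p₀).
PS = (0.618 − 0.142) / (1 − 0.142) = 0.476 / 0.858 ≈ 0.5548

PS ≈ 0.555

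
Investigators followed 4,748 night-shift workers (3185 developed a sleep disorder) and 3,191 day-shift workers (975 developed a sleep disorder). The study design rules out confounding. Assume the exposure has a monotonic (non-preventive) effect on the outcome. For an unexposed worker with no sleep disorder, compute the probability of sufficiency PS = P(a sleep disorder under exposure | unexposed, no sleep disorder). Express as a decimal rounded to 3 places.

p₁ = P(outcome | exposed) = 3185/4748 = 0.67081
p₀ = P(outcome | unexposed) = 975/3191 = 0.30555
Under exogeneity and monotonicity, PS = (p₁ − p₀) / (1 − p₀).
PS = (0.67081 − 0.30555) / (1 − 0.30555) = 0.36526 / 0.69445 ≈ 0.5260

PS ≈ 0.526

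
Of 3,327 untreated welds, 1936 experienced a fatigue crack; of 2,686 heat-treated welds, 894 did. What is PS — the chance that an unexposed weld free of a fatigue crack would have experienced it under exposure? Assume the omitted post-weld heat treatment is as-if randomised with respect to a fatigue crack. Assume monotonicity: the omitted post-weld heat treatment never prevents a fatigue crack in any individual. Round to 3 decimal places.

PS ≈ 0.373

p₁ = P(outcome | exposed) = 1936/3327 = 0.58191
p₀ = P(outcome | unexposed) = 894/2686 = 0.33284
Under exogeneity and monotonicity, PS = (p₁ − p₀) / (1 − p₀).
PS = (0.58191 − 0.33284) / (1 − 0.33284) = 0.24907 / 0.66716 ≈ 0.3733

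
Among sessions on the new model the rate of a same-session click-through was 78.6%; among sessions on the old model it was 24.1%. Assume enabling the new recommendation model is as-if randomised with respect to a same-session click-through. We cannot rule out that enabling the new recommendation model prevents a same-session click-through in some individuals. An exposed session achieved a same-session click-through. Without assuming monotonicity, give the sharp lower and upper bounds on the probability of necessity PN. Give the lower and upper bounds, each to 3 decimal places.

0.693 ≤ PN ≤ 0.966

p₁ = 0.786, p₀ = 0.241.
Under exogeneity alone the bounds on PN are max{0,(p₁−p₀)/p₁} ≤ PN ≤ min{1,(1−p₀)/p₁}.
  lower = (p₁ − p₀)/p₁ = 0.545 / 0.786 ≈ 0.6934
  upper = min{1, (1 − p₀)/p₁} = 0.759 / 0.786 ≈ 0.9656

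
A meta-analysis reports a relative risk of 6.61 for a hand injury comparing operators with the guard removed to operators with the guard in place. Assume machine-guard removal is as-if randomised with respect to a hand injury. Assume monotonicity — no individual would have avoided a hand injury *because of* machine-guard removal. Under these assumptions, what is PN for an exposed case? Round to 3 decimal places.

Under exogeneity and monotonicity, PN = (RR − 1) / RR = 1 − 1/RR.
PN = (6.61 − 1) / 6.61 = 5.61 / 6.61 ≈ 0.8487

PN ≈ 0.849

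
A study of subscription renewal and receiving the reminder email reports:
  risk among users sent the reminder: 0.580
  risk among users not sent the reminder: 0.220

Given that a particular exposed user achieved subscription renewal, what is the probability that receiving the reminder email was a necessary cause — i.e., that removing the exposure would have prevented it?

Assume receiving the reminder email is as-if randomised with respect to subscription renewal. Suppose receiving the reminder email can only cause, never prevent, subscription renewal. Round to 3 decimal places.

PN ≈ 0.621

Let p₁ = 0.58, p₀ = 0.22.
Under exogeneity and monotonicity, PN = (p₁ − p₀) / p₁.
PN = (0.58 − 0.22) / 0.58 = 0.36 / 0.58 ≈ 0.6207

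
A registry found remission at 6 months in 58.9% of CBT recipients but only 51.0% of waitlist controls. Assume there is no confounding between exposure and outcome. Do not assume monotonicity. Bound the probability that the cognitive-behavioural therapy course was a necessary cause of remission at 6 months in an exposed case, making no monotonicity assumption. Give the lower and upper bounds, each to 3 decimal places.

0.134 ≤ PN ≤ 0.832

p₁ = 0.589, p₀ = 0.51.
Under exogeneity alone the bounds on PN are max{0,(p₁−p₀)/p₁} ≤ PN ≤ min{1,(1−p₀)/p₁}.
  lower = (p₁ − p₀)/p₁ = 0.079 / 0.589 ≈ 0.1341
  upper = min{1, (1 − p₀)/p₁} = 0.49 / 0.589 ≈ 0.8319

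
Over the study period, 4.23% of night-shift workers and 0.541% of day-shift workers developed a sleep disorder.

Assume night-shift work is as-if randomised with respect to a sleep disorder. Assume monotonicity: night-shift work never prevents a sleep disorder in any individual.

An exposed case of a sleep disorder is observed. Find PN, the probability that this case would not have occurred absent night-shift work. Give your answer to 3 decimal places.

PN ≈ 0.872

p₁ = 0.0423, p₀ = 0.00541.
Under exogeneity and monotonicity, PN = (p₁ − p₀) / p₁.
PN = (0.0423 − 0.00541) / 0.0423 = 0.03689 / 0.0423 ≈ 0.8721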